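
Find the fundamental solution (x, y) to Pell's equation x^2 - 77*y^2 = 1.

(x, y) = (351, 40)

First expand sqrt(77) as a continued fraction. With x_i = (sqrt(77) + m_i)/d_i and (m_0, d_0) = (0, 1): a_0 = floor(sqrt(77)) = 8, since 8^2 = 64 <= 77 < 81 = 9^2.
Iterate m_{i+1} = d_i*a_i - m_i, d_{i+1} = (77 - m_{i+1}^2)/d_i, a_{i+1} = floor((a_0 + m_{i+1})/d_{i+1}):
  m_1 = 1*8 - 0 = 8, d_1 = (77 - 8^2)/1 = 13/1 = 13, a_1 = floor((8 + 8)/13) = 1.
  m_2 = 13*1 - 8 = 5, d_2 = (77 - 5^2)/13 = 52/13 = 4, a_2 = floor((8 + 5)/4) = 3.
  m_3 = 4*3 - 5 = 7, d_3 = (77 - 7^2)/4 = 28/4 = 7, a_3 = floor((8 + 7)/7) = 2.
  m_4 = 7*2 - 7 = 7, d_4 = (77 - 7^2)/7 = 28/7 = 4, a_4 = floor((8 + 7)/4) = 3.
  m_5 = 4*3 - 7 = 5, d_5 = (77 - 5^2)/4 = 52/4 = 13, a_5 = floor((8 + 5)/13) = 1.
  m_6 = 13*1 - 5 = 8, d_6 = (77 - 8^2)/13 = 13/13 = 1, a_6 = floor((8 + 8)/1) = 16.
  m_7 = 1*16 - 8 = 8, d_7 = (77 - 8^2)/1 = 13/1 = 13: (m_7, d_7) = (m_1, d_1) = (8, 13), so from here the quotients repeat a_1, ..., a_6; the period length is 6.
So sqrt(77) = [8; (1, 3, 2, 3, 1, 16)] with period length k = 6.
k is even, so the fundamental solution of x^2 - 77y^2 = 1 is (p_{k-1}, q_{k-1}) = (p_5, q_5); compute convergents through index 5.
Convergents (p_i = a_i*p_{i-1} + p_{i-2}, q_i = a_i*q_{i-1} + q_{i-2} with p_{-2}=0, p_{-1}=1, q_{-2}=1, q_{-1}=0):
  i=0: a_0=8, p_0 = 8*1 + 0 = 8, q_0 = 8*0 + 1 = 1.
  i=1: a_1=1, p_1 = 1*8 + 1 = 9, q_1 = 1*1 + 0 = 1.
  i=2: a_2=3, p_2 = 3*9 + 8 = 35, q_2 = 3*1 + 1 = 4.
  i=3: a_3=2, p_3 = 2*35 + 9 = 79, q_3 = 2*4 + 1 = 9.
  i=4: a_4=3, p_4 = 3*79 + 35 = 272, q_4 = 3*9 + 4 = 31.
  i=5: a_5=1, p_5 = 1*272 + 79 = 351, q_5 = 1*31 + 9 = 40.
Check: 351^2 - 77*40^2 = 123201 - 123200 = 1, so (x, y) = (351, 40) solves the equation, and by the theorem it is the least positive solution.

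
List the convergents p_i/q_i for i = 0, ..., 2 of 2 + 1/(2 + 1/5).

2/1, 5/2, 27/11

Using the convergent recurrence p_i = a_i*p_{i-1} + p_{i-2}, q_i = a_i*q_{i-1} + q_{i-2} with p_{-2}=0, p_{-1}=1, q_{-2}=1, q_{-1}=0:
  i=0: a_0=2, p_0 = 2*1 + 0 = 2, q_0 = 2*0 + 1 = 1.
  i=1: a_1=2, p_1 = 2*2 + 1 = 5, q_1 = 2*1 + 0 = 2.
  i=2: a_2=5, p_2 = 5*5 + 2 = 27, q_2 = 5*2 + 1 = 11.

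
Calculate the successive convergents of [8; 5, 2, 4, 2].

Using the convergent recurrence p_i = a_i*p_{i-1} + p_{i-2}, q_i = a_i*q_{i-1} + q_{i-2} with p_{-2}=0, p_{-1}=1, q_{-2}=1, q_{-1}=0:
  i=0: a_0=8, p_0 = 8*1 + 0 = 8, q_0 = 8*0 + 1 = 1.
  i=1: a_1=5, p_1 = 5*8 + 1 = 41, q_1 = 5*1 + 0 = 5.
  i=2: a_2=2, p_2 = 2*41 + 8 = 90, q_2 = 2*5 + 1 = 11.
  i=3: a_3=4, p_3 = 4*90 + 41 = 401, q_3 = 4*11 + 5 = 49.
  i=4: a_4=2, p_4 = 2*401 + 90 = 892, q_4 = 2*49 + 11 = 109.

8/1, 41/5, 90/11, 401/49, 892/109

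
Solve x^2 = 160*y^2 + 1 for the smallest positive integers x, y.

(x, y) = (721, 57)

First expand sqrt(160) as a continued fraction. With x_i = (sqrt(160) + m_i)/d_i and (m_0, d_0) = (0, 1): a_0 = floor(sqrt(160)) = 12, since 12^2 = 144 <= 160 < 169 = 13^2.
Iterate m_{i+1} = d_i*a_i - m_i, d_{i+1} = (160 - m_{i+1}^2)/d_i, a_{i+1} = floor((a_0 + m_{i+1})/d_{i+1}):
  m_1 = 1*12 - 0 = 12, d_1 = (160 - 12^2)/1 = 16/1 = 16, a_1 = floor((12 + 12)/16) = 1.
  m_2 = 16*1 - 12 = 4, d_2 = (160 - 4^2)/16 = 144/16 = 9, a_2 = floor((12 + 4)/9) = 1.
  m_3 = 9*1 - 4 = 5, d_3 = (160 - 5^2)/9 = 135/9 = 15, a_3 = floor((12 + 5)/15) = 1.
  m_4 = 15*1 - 5 = 10, d_4 = (160 - 10^2)/15 = 60/15 = 4, a_4 = floor((12 + 10)/4) = 5.
  m_5 = 4*5 - 10 = 10, d_5 = (160 - 10^2)/4 = 60/4 = 15, a_5 = floor((12 + 10)/15) = 1.
  m_6 = 15*1 - 10 = 5, d_6 = (160 - 5^2)/15 = 135/15 = 9, a_6 = floor((12 + 5)/9) = 1.
  m_7 = 9*1 - 5 = 4, d_7 = (160 - 4^2)/9 = 144/9 = 16, a_7 = floor((12 + 4)/16) = 1.
  m_8 = 16*1 - 4 = 12, d_8 = (160 - 12^2)/16 = 16/16 = 1, a_8 = floor((12 + 12)/1) = 24.
  m_9 = 1*24 - 12 = 12, d_9 = (160 - 12^2)/1 = 16/1 = 16: (m_9, d_9) = (m_1, d_1) = (12, 16), so from here the quotients repeat a_1, ..., a_8; the period length is 8.
So sqrt(160) = [12; (1, 1, 1, 5, 1, 1, 1, 24)] with period length k = 8.
k is even, so the fundamental solution of x^2 - 160y^2 = 1 is (p_{k-1}, q_{k-1}) = (p_7, q_7); compute convergents through index 7.
Convergents (p_i = a_i*p_{i-1} + p_{i-2}, q_i = a_i*q_{i-1} + q_{i-2} with p_{-2}=0, p_{-1}=1, q_{-2}=1, q_{-1}=0):
  i=0: a_0=12, p_0 = 12*1 + 0 = 12, q_0 = 12*0 + 1 = 1.
  i=1: a_1=1, p_1 = 1*12 + 1 = 13, q_1 = 1*1 + 0 = 1.
  i=2: a_2=1, p_2 = 1*13 + 12 = 25, q_2 = 1*1 + 1 = 2.
  i=3: a_3=1, p_3 = 1*25 + 13 = 38, q_3 = 1*2 + 1 = 3.
  i=4: a_4=5, p_4 = 5*38 + 25 = 215, q_4 = 5*3 + 2 = 17.
  i=5: a_5=1, p_5 = 1*215 + 38 = 253, q_5 = 1*17 + 3 = 20.
  i=6: a_6=1, p_6 = 1*253 + 215 = 468, q_6 = 1*20 + 17 = 37.
  i=7: a_7=1, p_7 = 1*468 + 253 = 721, q_7 = 1*37 + 20 = 57.
Check: 721^2 - 160*57^2 = 519841 - 519840 = 1, so (x, y) = (721, 57) solves the equation, and by the theorem it is the least positive solution.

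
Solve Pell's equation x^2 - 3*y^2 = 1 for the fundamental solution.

First expand sqrt(3) as a continued fraction. With x_i = (sqrt(3) + m_i)/d_i and (m_0, d_0) = (0, 1): a_0 = floor(sqrt(3)) = 1, since 1^2 = 1 <= 3 < 4 = 2^2.
Iterate m_{i+1} = d_i*a_i - m_i, d_{i+1} = (3 - m_{i+1}^2)/d_i, a_{i+1} = floor((a_0 + m_{i+1})/d_{i+1}):
  m_1 = 1*1 - 0 = 1, d_1 = (3 - 1^2)/1 = 2/1 = 2, a_1 = floor((1 + 1)/2) = 1.
  m_2 = 2*1 - 1 = 1, d_2 = (3 - 1^2)/2 = 2/2 = 1, a_2 = floor((1 + 1)/1) = 2.
  m_3 = 1*2 - 1 = 1, d_3 = (3 - 1^2)/1 = 2/1 = 2: (m_3, d_3) = (m_1, d_1) = (1, 2), so from here the quotients repeat a_1, a_2; the period length is 2.
So sqrt(3) = [1; (1, 2)] with period length k = 2.
k is even, so the fundamental solution of x^2 - 3y^2 = 1 is (p_{k-1}, q_{k-1}) = (p_1, q_1); compute convergents through index 1.
Convergents (p_i = a_i*p_{i-1} + p_{i-2}, q_i = a_i*q_{i-1} + q_{i-2} with p_{-2}=0, p_{-1}=1, q_{-2}=1, q_{-1}=0):
  i=0: a_0=1, p_0 = 1*1 + 0 = 1, q_0 = 1*0 + 1 = 1.
  i=1: a_1=1, p_1 = 1*1 + 1 = 2, q_1 = 1*1 + 0 = 1.
Check: 2^2 - 3*1^2 = 4 - 3 = 1, so (x, y) = (2, 1) solves the equation, and by the theorem it is the least positive solution.

(x, y) = (2, 1)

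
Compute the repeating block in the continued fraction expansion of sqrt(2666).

Write x_i = (sqrt(2666) + m_i)/d_i with (m_0, d_0) = (0, 1). a_0 = floor(sqrt(2666)) = 51, since 51^2 = 2601 <= 2666 < 2704 = 52^2.
Iterate m_{i+1} = d_i*a_i - m_i, d_{i+1} = (2666 - m_{i+1}^2)/d_i, a_{i+1} = floor((a_0 + m_{i+1})/d_{i+1}):
  m_1 = 1*51 - 0 = 51, d_1 = (2666 - 51^2)/1 = 65/1 = 65, a_1 = floor((51 + 51)/65) = 1.
  m_2 = 65*1 - 51 = 14, d_2 = (2666 - 14^2)/65 = 2470/65 = 38, a_2 = floor((51 + 14)/38) = 1.
  m_3 = 38*1 - 14 = 24, d_3 = (2666 - 24^2)/38 = 2090/38 = 55, a_3 = floor((51 + 24)/55) = 1.
  m_4 = 55*1 - 24 = 31, d_4 = (2666 - 31^2)/55 = 1705/55 = 31, a_4 = floor((51 + 31)/31) = 2.
  m_5 = 31*2 - 31 = 31, d_5 = (2666 - 31^2)/31 = 1705/31 = 55, a_5 = floor((51 + 31)/55) = 1.
  m_6 = 55*1 - 31 = 24, d_6 = (2666 - 24^2)/55 = 2090/55 = 38, a_6 = floor((51 + 24)/38) = 1.
  m_7 = 38*1 - 24 = 14, d_7 = (2666 - 14^2)/38 = 2470/38 = 65, a_7 = floor((51 + 14)/65) = 1.
  m_8 = 65*1 - 14 = 51, d_8 = (2666 - 51^2)/65 = 65/65 = 1, a_8 = floor((51 + 51)/1) = 102.
  m_9 = 1*102 - 51 = 51, d_9 = (2666 - 51^2)/1 = 65/1 = 65: (m_9, d_9) = (m_1, d_1) = (51, 65), so from here the quotients repeat a_1, ..., a_8; the period length is 8.
Hence the expansion of sqrt(2666) is a_0 = 51 followed by the repeating block 1, 1, 1, 2, 1, 1, 1, 102 (period 8).

[51; (1, 1, 1, 2, 1, 1, 1, 102)]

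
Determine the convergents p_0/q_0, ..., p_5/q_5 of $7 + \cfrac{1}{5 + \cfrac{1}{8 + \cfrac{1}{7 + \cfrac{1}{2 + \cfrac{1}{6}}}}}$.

Using the convergent recurrence p_i = a_i*p_{i-1} + p_{i-2}, q_i = a_i*q_{i-1} + q_{i-2} with p_{-2}=0, p_{-1}=1, q_{-2}=1, q_{-1}=0:
  i=0: a_0=7, p_0 = 7*1 + 0 = 7, q_0 = 7*0 + 1 = 1.
  i=1: a_1=5, p_1 = 5*7 + 1 = 36, q_1 = 5*1 + 0 = 5.
  i=2: a_2=8, p_2 = 8*36 + 7 = 295, q_2 = 8*5 + 1 = 41.
  i=3: a_3=7, p_3 = 7*295 + 36 = 2101, q_3 = 7*41 + 5 = 292.
  i=4: a_4=2, p_4 = 2*2101 + 295 = 4497, q_4 = 2*292 + 41 = 625.
  i=5: a_5=6, p_5 = 6*4497 + 2101 = 29083, q_5 = 6*625 + 292 = 4042.

7/1, 36/5, 295/41, 2101/292, 4497/625, 29083/4042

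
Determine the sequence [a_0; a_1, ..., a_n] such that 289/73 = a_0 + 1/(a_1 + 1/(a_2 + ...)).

Run the Euclidean algorithm on 289 and 73; the successive quotients are the partial quotients a_0, a_1, ... (each step inverts the fractional part left over by the previous one):
  289 = 3*73 + 70, so a_0 = 3.
  73 = 1*70 + 3, so a_1 = 1.
  70 = 23*3 + 1, so a_2 = 23.
  3 = 3*1 + 0, so a_3 = 3.
The remainder reaches 0 after 4 divisions, so the expansion has 4 partial quotients, read off in order.

[3; 1, 23, 3]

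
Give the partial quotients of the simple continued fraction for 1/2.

[0; 2]

Run the Euclidean algorithm on 1 and 2; the successive quotients are the partial quotients a_0, a_1, ... (each step inverts the fractional part left over by the previous one):
  1 = 0*2 + 1, so a_0 = 0.
  2 = 2*1 + 0, so a_1 = 2.
The remainder reaches 0 after 2 divisions, so the expansion has 2 partial quotients, read off in order.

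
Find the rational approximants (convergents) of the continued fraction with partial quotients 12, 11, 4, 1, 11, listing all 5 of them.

Using the convergent recurrence p_i = a_i*p_{i-1} + p_{i-2}, q_i = a_i*q_{i-1} + q_{i-2} with p_{-2}=0, p_{-1}=1, q_{-2}=1, q_{-1}=0:
  i=0: a_0=12, p_0 = 12*1 + 0 = 12, q_0 = 12*0 + 1 = 1.
  i=1: a_1=11, p_1 = 11*12 + 1 = 133, q_1 = 11*1 + 0 = 11.
  i=2: a_2=4, p_2 = 4*133 + 12 = 544, q_2 = 4*11 + 1 = 45.
  i=3: a_3=1, p_3 = 1*544 + 133 = 677, q_3 = 1*45 + 11 = 56.
  i=4: a_4=11, p_4 = 11*677 + 544 = 7991, q_4 = 11*56 + 45 = 661.

12/1, 133/11, 544/45, 677/56, 7991/661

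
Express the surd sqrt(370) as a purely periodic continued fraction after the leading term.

Write x_i = (sqrt(370) + m_i)/d_i with (m_0, d_0) = (0, 1). a_0 = floor(sqrt(370)) = 19, since 19^2 = 361 <= 370 < 400 = 20^2.
Iterate m_{i+1} = d_i*a_i - m_i, d_{i+1} = (370 - m_{i+1}^2)/d_i, a_{i+1} = floor((a_0 + m_{i+1})/d_{i+1}):
  m_1 = 1*19 - 0 = 19, d_1 = (370 - 19^2)/1 = 9/1 = 9, a_1 = floor((19 + 19)/9) = 4.
  m_2 = 9*4 - 19 = 17, d_2 = (370 - 17^2)/9 = 81/9 = 9, a_2 = floor((19 + 17)/9) = 4.
  m_3 = 9*4 - 17 = 19, d_3 = (370 - 19^2)/9 = 9/9 = 1, a_3 = floor((19 + 19)/1) = 38.
  m_4 = 1*38 - 19 = 19, d_4 = (370 - 19^2)/1 = 9/1 = 9: (m_4, d_4) = (m_1, d_1) = (19, 9), so from here the quotients repeat a_1, ..., a_3; the period length is 3.
Hence the expansion of sqrt(370) is a_0 = 19 followed by the repeating block 4, 4, 38 (period 3).

[19; (4, 4, 38)]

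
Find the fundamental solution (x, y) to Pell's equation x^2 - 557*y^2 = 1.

(x, y) = (27849, 1180)

First expand sqrt(557) as a continued fraction. With x_i = (sqrt(557) + m_i)/d_i and (m_0, d_0) = (0, 1): a_0 = floor(sqrt(557)) = 23, since 23^2 = 529 <= 557 < 576 = 24^2.
Iterate m_{i+1} = d_i*a_i - m_i, d_{i+1} = (557 - m_{i+1}^2)/d_i, a_{i+1} = floor((a_0 + m_{i+1})/d_{i+1}):
  m_1 = 1*23 - 0 = 23, d_1 = (557 - 23^2)/1 = 28/1 = 28, a_1 = floor((23 + 23)/28) = 1.
  m_2 = 28*1 - 23 = 5, d_2 = (557 - 5^2)/28 = 532/28 = 19, a_2 = floor((23 + 5)/19) = 1.
  m_3 = 19*1 - 5 = 14, d_3 = (557 - 14^2)/19 = 361/19 = 19, a_3 = floor((23 + 14)/19) = 1.
  m_4 = 19*1 - 14 = 5, d_4 = (557 - 5^2)/19 = 532/19 = 28, a_4 = floor((23 + 5)/28) = 1.
  m_5 = 28*1 - 5 = 23, d_5 = (557 - 23^2)/28 = 28/28 = 1, a_5 = floor((23 + 23)/1) = 46.
  m_6 = 1*46 - 23 = 23, d_6 = (557 - 23^2)/1 = 28/1 = 28: (m_6, d_6) = (m_1, d_1) = (23, 28), so from here the quotients repeat a_1, ..., a_5; the period length is 5.
So sqrt(557) = [23; (1, 1, 1, 1, 46)] with period length k = 5.
k is odd, so (p_{k-1}, q_{k-1}) only solves x^2 - 557y^2 = -1 and the fundamental solution of x^2 - 557y^2 = 1 is (p_{2k-1}, q_{2k-1}) = (p_9, q_9); compute convergents through index 9, running through the period twice.
Convergents (p_i = a_i*p_{i-1} + p_{i-2}, q_i = a_i*q_{i-1} + q_{i-2} with p_{-2}=0, p_{-1}=1, q_{-2}=1, q_{-1}=0):
  i=0: a_0=23, p_0 = 23*1 + 0 = 23, q_0 = 23*0 + 1 = 1.
  i=1: a_1=1, p_1 = 1*23 + 1 = 24, q_1 = 1*1 + 0 = 1.
  i=2: a_2=1, p_2 = 1*24 + 23 = 47, q_2 = 1*1 + 1 = 2.
  i=3: a_3=1, p_3 = 1*47 + 24 = 71, q_3 = 1*2 + 1 = 3.
  i=4: a_4=1, p_4 = 1*71 + 47 = 118, q_4 = 1*3 + 2 = 5.
  i=5: a_5=46, p_5 = 46*118 + 71 = 5499, q_5 = 46*5 + 3 = 233.
  i=6: a_6=1, p_6 = 1*5499 + 118 = 5617, q_6 = 1*233 + 5 = 238.
  i=7: a_7=1, p_7 = 1*5617 + 5499 = 11116, q_7 = 1*238 + 233 = 471.
  i=8: a_8=1, p_8 = 1*11116 + 5617 = 16733, q_8 = 1*471 + 238 = 709.
  i=9: a_9=1, p_9 = 1*16733 + 11116 = 27849, q_9 = 1*709 + 471 = 1180.
Indeed p_4^2 - 557*q_4^2 = 13924 - 13925 = -1, not +1.
Check: 27849^2 - 557*1180^2 = 775566801 - 775566800 = 1, so (x, y) = (27849, 1180) solves the equation, and by the theorem it is the least positive solution.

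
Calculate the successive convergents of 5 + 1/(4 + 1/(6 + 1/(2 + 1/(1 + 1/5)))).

5/1, 21/4, 131/25, 283/54, 414/79, 2353/449

Using the convergent recurrence p_i = a_i*p_{i-1} + p_{i-2}, q_i = a_i*q_{i-1} + q_{i-2} with p_{-2}=0, p_{-1}=1, q_{-2}=1, q_{-1}=0:
  i=0: a_0=5, p_0 = 5*1 + 0 = 5, q_0 = 5*0 + 1 = 1.
  i=1: a_1=4, p_1 = 4*5 + 1 = 21, q_1 = 4*1 + 0 = 4.
  i=2: a_2=6, p_2 = 6*21 + 5 = 131, q_2 = 6*4 + 1 = 25.
  i=3: a_3=2, p_3 = 2*131 + 21 = 283, q_3 = 2*25 + 4 = 54.
  i=4: a_4=1, p_4 = 1*283 + 131 = 414, q_4 = 1*54 + 25 = 79.
  i=5: a_5=5, p_5 = 5*414 + 283 = 2353, q_5 = 5*79 + 54 = 449.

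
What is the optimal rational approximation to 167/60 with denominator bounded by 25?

64/23

Expand x = 167/60 as a continued fraction with the Euclidean algorithm:
  167 = 2*60 + 47, so a_0 = 2.
  60 = 1*47 + 13, so a_1 = 1.
  47 = 3*13 + 8, so a_2 = 3.
  13 = 1*8 + 5, so a_3 = 1.
  8 = 1*5 + 3, so a_4 = 1.
  5 = 1*3 + 2, so a_5 = 1.
  3 = 1*2 + 1, so a_6 = 1.
  2 = 2*1 + 0, so a_7 = 2.
so x = [2; 1, 3, 1, 1, 1, 1, 2].
Convergents (p_i = a_i*p_{i-1} + p_{i-2}, q_i = a_i*q_{i-1} + q_{i-2} with p_{-2}=0, p_{-1}=1, q_{-2}=1, q_{-1}=0), until the denominator exceeds 25:
  i=0: a_0=2, p_0 = 2*1 + 0 = 2, q_0 = 2*0 + 1 = 1.
  i=1: a_1=1, p_1 = 1*2 + 1 = 3, q_1 = 1*1 + 0 = 1.
  i=2: a_2=3, p_2 = 3*3 + 2 = 11, q_2 = 3*1 + 1 = 4.
  i=3: a_3=1, p_3 = 1*11 + 3 = 14, q_3 = 1*4 + 1 = 5.
  i=4: a_4=1, p_4 = 1*14 + 11 = 25, q_4 = 1*5 + 4 = 9.
  i=5: a_5=1, p_5 = 1*25 + 14 = 39, q_5 = 1*9 + 5 = 14.
  i=6: a_6=1, p_6 = 1*39 + 25 = 64, q_6 = 1*14 + 9 = 23.
  i=7: a_7=2, p_7 = 2*64 + 39 = 167, q_7 = 2*23 + 14 = 60.
q_7 = 60 > 25, so the last convergent with denominator <= 25 is p_6/q_6 = 64/23.
The closest fraction with denominator <= 25 is either p_6/q_6 or the intermediate fraction (k*p_6 + p_5)/(k*q_6 + q_5) with the largest k >= 1 whose denominator stays <= 25; these approach x as k grows, and every other convergent or intermediate fraction in range is farther away.
Largest k: floor((25 - q_5)/q_6) = floor((25 - 14)/23) = 0.
Since k = 0, no intermediate fraction beyond p_6/q_6 has denominator <= 25, so the convergent 64/23 is the closest (its error is |167*23 - 64*60|/(60*23) = 1/1380).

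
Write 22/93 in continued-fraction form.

Run the Euclidean algorithm on 22 and 93; the successive quotients are the partial quotients a_0, a_1, ... (each step inverts the fractional part left over by the previous one):
  22 = 0*93 + 22, so a_0 = 0.
  93 = 4*22 + 5, so a_1 = 4.
  22 = 4*5 + 2, so a_2 = 4.
  5 = 2*2 + 1, so a_3 = 2.
  2 = 2*1 + 0, so a_4 = 2.
The remainder reaches 0 after 5 divisions, so the expansion has 5 partial quotients, read off in order.

[0; 4, 4, 2, 2]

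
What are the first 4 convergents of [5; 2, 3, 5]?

5/1, 11/2, 38/7, 201/37

Using the convergent recurrence p_i = a_i*p_{i-1} + p_{i-2}, q_i = a_i*q_{i-1} + q_{i-2} with p_{-2}=0, p_{-1}=1, q_{-2}=1, q_{-1}=0:
  i=0: a_0=5, p_0 = 5*1 + 0 = 5, q_0 = 5*0 + 1 = 1.
  i=1: a_1=2, p_1 = 2*5 + 1 = 11, q_1 = 2*1 + 0 = 2.
  i=2: a_2=3, p_2 = 3*11 + 5 = 38, q_2 = 3*2 + 1 = 7.
  i=3: a_3=5, p_3 = 5*38 + 11 = 201, q_3 = 5*7 + 2 = 37.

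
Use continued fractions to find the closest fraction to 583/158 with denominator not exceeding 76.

Expand x = 583/158 as a continued fraction with the Euclidean algorithm:
  583 = 3*158 + 109, so a_0 = 3.
  158 = 1*109 + 49, so a_1 = 1.
  109 = 2*49 + 11, so a_2 = 2.
  49 = 4*11 + 5, so a_3 = 4.
  11 = 2*5 + 1, so a_4 = 2.
  5 = 5*1 + 0, so a_5 = 5.
so x = [3; 1, 2, 4, 2, 5].
Convergents (p_i = a_i*p_{i-1} + p_{i-2}, q_i = a_i*q_{i-1} + q_{i-2} with p_{-2}=0, p_{-1}=1, q_{-2}=1, q_{-1}=0), until the denominator exceeds 76:
  i=0: a_0=3, p_0 = 3*1 + 0 = 3, q_0 = 3*0 + 1 = 1.
  i=1: a_1=1, p_1 = 1*3 + 1 = 4, q_1 = 1*1 + 0 = 1.
  i=2: a_2=2, p_2 = 2*4 + 3 = 11, q_2 = 2*1 + 1 = 3.
  i=3: a_3=4, p_3 = 4*11 + 4 = 48, q_3 = 4*3 + 1 = 13.
  i=4: a_4=2, p_4 = 2*48 + 11 = 107, q_4 = 2*13 + 3 = 29.
  i=5: a_5=5, p_5 = 5*107 + 48 = 583, q_5 = 5*29 + 13 = 158.
q_5 = 158 > 76, so the last convergent with denominator <= 76 is p_4/q_4 = 107/29.
The closest fraction with denominator <= 76 is either p_4/q_4 or the intermediate fraction (k*p_4 + p_3)/(k*q_4 + q_3) with the largest k >= 1 whose denominator stays <= 76; these approach x as k grows, and every other convergent or intermediate fraction in range is farther away.
Largest k: floor((76 - q_3)/q_4) = floor((76 - 13)/29) = 2.
That gives (2*107 + 48)/(2*29 + 13) = 262/71.
Compare the errors: |x - 107/29| = |583*29 - 107*158|/(158*29) = 1/4582, and |x - 262/71| = |583*71 - 262*158|/(158*71) = 3/11218.
Cross-multiplying, 1*11218 = 11218 < 13746 = 3*4582, so 1/4582 is smaller: the convergent 107/29 is closer to x than 262/71.

107/29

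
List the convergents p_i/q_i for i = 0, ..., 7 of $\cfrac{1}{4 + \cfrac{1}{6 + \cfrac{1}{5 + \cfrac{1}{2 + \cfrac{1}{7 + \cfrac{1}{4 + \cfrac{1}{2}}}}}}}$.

0/1, 1/4, 6/25, 31/129, 68/283, 507/2110, 2096/8723, 4699/19556

Using the convergent recurrence p_i = a_i*p_{i-1} + p_{i-2}, q_i = a_i*q_{i-1} + q_{i-2} with p_{-2}=0, p_{-1}=1, q_{-2}=1, q_{-1}=0:
  i=0: a_0=0, p_0 = 0*1 + 0 = 0, q_0 = 0*0 + 1 = 1.
  i=1: a_1=4, p_1 = 4*0 + 1 = 1, q_1 = 4*1 + 0 = 4.
  i=2: a_2=6, p_2 = 6*1 + 0 = 6, q_2 = 6*4 + 1 = 25.
  i=3: a_3=5, p_3 = 5*6 + 1 = 31, q_3 = 5*25 + 4 = 129.
  i=4: a_4=2, p_4 = 2*31 + 6 = 68, q_4 = 2*129 + 25 = 283.
  i=5: a_5=7, p_5 = 7*68 + 31 = 507, q_5 = 7*283 + 129 = 2110.
  i=6: a_6=4, p_6 = 4*507 + 68 = 2096, q_6 = 4*2110 + 283 = 8723.
  i=7: a_7=2, p_7 = 2*2096 + 507 = 4699, q_7 = 2*8723 + 2110 = 19556.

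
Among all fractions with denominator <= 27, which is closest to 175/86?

55/27

Expand x = 175/86 as a continued fraction with the Euclidean algorithm:
  175 = 2*86 + 3, so a_0 = 2.
  86 = 28*3 + 2, so a_1 = 28.
  3 = 1*2 + 1, so a_2 = 1.
  2 = 2*1 + 0, so a_3 = 2.
so x = [2; 28, 1, 2].
Convergents (p_i = a_i*p_{i-1} + p_{i-2}, q_i = a_i*q_{i-1} + q_{i-2} with p_{-2}=0, p_{-1}=1, q_{-2}=1, q_{-1}=0), until the denominator exceeds 27:
  i=0: a_0=2, p_0 = 2*1 + 0 = 2, q_0 = 2*0 + 1 = 1.
  i=1: a_1=28, p_1 = 28*2 + 1 = 57, q_1 = 28*1 + 0 = 28.
q_1 = 28 > 27, so the last convergent with denominator <= 27 is p_0/q_0 = 2/1.
The closest fraction with denominator <= 27 is either p_0/q_0 or the intermediate fraction (k*p_0 + p_{-1})/(k*q_0 + q_{-1}) with the largest k >= 1 whose denominator stays <= 27; these approach x as k grows, and every other convergent or intermediate fraction in range is farther away.
Largest k: floor((27 - q_{-1})/q_0) = floor((27 - 0)/1) = 27 (using the seeds p_{-1} = 1, q_{-1} = 0).
That gives (27*2 + 1)/(27*1 + 0) = 55/27.
Compare the errors: |x - 2/1| = |175*1 - 2*86|/(86*1) = 3/86, and |x - 55/27| = |175*27 - 55*86|/(86*27) = 5/2322.
Cross-multiplying, 5*86 = 430 < 6966 = 3*2322, so 5/2322 is smaller: the intermediate fraction 55/27 is closer to x than 2/1.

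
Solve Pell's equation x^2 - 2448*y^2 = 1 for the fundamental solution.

(x, y) = (2177, 44)

First expand sqrt(2448) as a continued fraction. With x_i = (sqrt(2448) + m_i)/d_i and (m_0, d_0) = (0, 1): a_0 = floor(sqrt(2448)) = 49, since 49^2 = 2401 <= 2448 < 2500 = 50^2.
Iterate m_{i+1} = d_i*a_i - m_i, d_{i+1} = (2448 - m_{i+1}^2)/d_i, a_{i+1} = floor((a_0 + m_{i+1})/d_{i+1}):
  m_1 = 1*49 - 0 = 49, d_1 = (2448 - 49^2)/1 = 47/1 = 47, a_1 = floor((49 + 49)/47) = 2.
  m_2 = 47*2 - 49 = 45, d_2 = (2448 - 45^2)/47 = 423/47 = 9, a_2 = floor((49 + 45)/9) = 10.
  m_3 = 9*10 - 45 = 45, d_3 = (2448 - 45^2)/9 = 423/9 = 47, a_3 = floor((49 + 45)/47) = 2.
  m_4 = 47*2 - 45 = 49, d_4 = (2448 - 49^2)/47 = 47/47 = 1, a_4 = floor((49 + 49)/1) = 98.
  m_5 = 1*98 - 49 = 49, d_5 = (2448 - 49^2)/1 = 47/1 = 47: (m_5, d_5) = (m_1, d_1) = (49, 47), so from here the quotients repeat a_1, ..., a_4; the period length is 4.
So sqrt(2448) = [49; (2, 10, 2, 98)] with period length k = 4.
k is even, so the fundamental solution of x^2 - 2448y^2 = 1 is (p_{k-1}, q_{k-1}) = (p_3, q_3); compute convergents through index 3.
Convergents (p_i = a_i*p_{i-1} + p_{i-2}, q_i = a_i*q_{i-1} + q_{i-2} with p_{-2}=0, p_{-1}=1, q_{-2}=1, q_{-1}=0):
  i=0: a_0=49, p_0 = 49*1 + 0 = 49, q_0 = 49*0 + 1 = 1.
  i=1: a_1=2, p_1 = 2*49 + 1 = 99, q_1 = 2*1 + 0 = 2.
  i=2: a_2=10, p_2 = 10*99 + 49 = 1039, q_2 = 10*2 + 1 = 21.
  i=3: a_3=2, p_3 = 2*1039 + 99 = 2177, q_3 = 2*21 + 2 = 44.
Check: 2177^2 - 2448*44^2 = 4739329 - 4739328 = 1, so (x, y) = (2177, 44) solves the equation, and by the theorem it is the least positive solution.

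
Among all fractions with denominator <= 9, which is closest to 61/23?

Expand x = 61/23 as a continued fraction with the Euclidean algorithm:
  61 = 2*23 + 15, so a_0 = 2.
  23 = 1*15 + 8, so a_1 = 1.
  15 = 1*8 + 7, so a_2 = 1.
  8 = 1*7 + 1, so a_3 = 1.
  7 = 7*1 + 0, so a_4 = 7.
so x = [2; 1, 1, 1, 7].
Convergents (p_i = a_i*p_{i-1} + p_{i-2}, q_i = a_i*q_{i-1} + q_{i-2} with p_{-2}=0, p_{-1}=1, q_{-2}=1, q_{-1}=0), until the denominator exceeds 9:
  i=0: a_0=2, p_0 = 2*1 + 0 = 2, q_0 = 2*0 + 1 = 1.
  i=1: a_1=1, p_1 = 1*2 + 1 = 3, q_1 = 1*1 + 0 = 1.
  i=2: a_2=1, p_2 = 1*3 + 2 = 5, q_2 = 1*1 + 1 = 2.
  i=3: a_3=1, p_3 = 1*5 + 3 = 8, q_3 = 1*2 + 1 = 3.
  i=4: a_4=7, p_4 = 7*8 + 5 = 61, q_4 = 7*3 + 2 = 23.
q_4 = 23 > 9, so the last convergent with denominator <= 9 is p_3/q_3 = 8/3.
The closest fraction with denominator <= 9 is either p_3/q_3 or the intermediate fraction (k*p_3 + p_2)/(k*q_3 + q_2) with the largest k >= 1 whose denominator stays <= 9; these approach x as k grows, and every other convergent or intermediate fraction in range is farther away.
Largest k: floor((9 - q_2)/q_3) = floor((9 - 2)/3) = 2.
That gives (2*8 + 5)/(2*3 + 2) = 21/8.
Compare the errors: |x - 8/3| = |61*3 - 8*23|/(23*3) = 1/69, and |x - 21/8| = |61*8 - 21*23|/(23*8) = 5/184.
Cross-multiplying, 1*184 = 184 < 345 = 5*69, so 1/69 is smaller: the convergent 8/3 is closer to x than 21/8.

8/3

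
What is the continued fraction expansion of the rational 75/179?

[0; 2, 2, 1, 1, 2, 2, 2]

Run the Euclidean algorithm on 75 and 179; the successive quotients are the partial quotients a_0, a_1, ... (each step inverts the fractional part left over by the previous one):
  75 = 0*179 + 75, so a_0 = 0.
  179 = 2*75 + 29, so a_1 = 2.
  75 = 2*29 + 17, so a_2 = 2.
  29 = 1*17 + 12, so a_3 = 1.
  17 = 1*12 + 5, so a_4 = 1.
  12 = 2*5 + 2, so a_5 = 2.
  5 = 2*2 + 1, so a_6 = 2.
  2 = 2*1 + 0, so a_7 = 2.
The remainder reaches 0 after 8 divisions, so the expansion has 8 partial quotients, read off in order.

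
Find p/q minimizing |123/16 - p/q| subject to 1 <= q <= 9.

23/3

Expand x = 123/16 as a continued fraction with the Euclidean algorithm:
  123 = 7*16 + 11, so a_0 = 7.
  16 = 1*11 + 5, so a_1 = 1.
  11 = 2*5 + 1, so a_2 = 2.
  5 = 5*1 + 0, so a_3 = 5.
so x = [7; 1, 2, 5].
Convergents (p_i = a_i*p_{i-1} + p_{i-2}, q_i = a_i*q_{i-1} + q_{i-2} with p_{-2}=0, p_{-1}=1, q_{-2}=1, q_{-1}=0), until the denominator exceeds 9:
  i=0: a_0=7, p_0 = 7*1 + 0 = 7, q_0 = 7*0 + 1 = 1.
  i=1: a_1=1, p_1 = 1*7 + 1 = 8, q_1 = 1*1 + 0 = 1.
  i=2: a_2=2, p_2 = 2*8 + 7 = 23, q_2 = 2*1 + 1 = 3.
  i=3: a_3=5, p_3 = 5*23 + 8 = 123, q_3 = 5*3 + 1 = 16.
q_3 = 16 > 9, so the last convergent with denominator <= 9 is p_2/q_2 = 23/3.
The closest fraction with denominator <= 9 is either p_2/q_2 or the intermediate fraction (k*p_2 + p_1)/(k*q_2 + q_1) with the largest k >= 1 whose denominator stays <= 9; these approach x as k grows, and every other convergent or intermediate fraction in range is farther away.
Largest k: floor((9 - q_1)/q_2) = floor((9 - 1)/3) = 2.
That gives (2*23 + 8)/(2*3 + 1) = 54/7.
Compare the errors: |x - 23/3| = |123*3 - 23*16|/(16*3) = 1/48, and |x - 54/7| = |123*7 - 54*16|/(16*7) = 3/112.
Cross-multiplying, 1*112 = 112 < 144 = 3*48, so 1/48 is smaller: the convergent 23/3 is closer to x than 54/7.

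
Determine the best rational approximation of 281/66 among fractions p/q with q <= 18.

Expand x = 281/66 as a continued fraction with the Euclidean algorithm:
  281 = 4*66 + 17, so a_0 = 4.
  66 = 3*17 + 15, so a_1 = 3.
  17 = 1*15 + 2, so a_2 = 1.
  15 = 7*2 + 1, so a_3 = 7.
  2 = 2*1 + 0, so a_4 = 2.
so x = [4; 3, 1, 7, 2].
Convergents (p_i = a_i*p_{i-1} + p_{i-2}, q_i = a_i*q_{i-1} + q_{i-2} with p_{-2}=0, p_{-1}=1, q_{-2}=1, q_{-1}=0), until the denominator exceeds 18:
  i=0: a_0=4, p_0 = 4*1 + 0 = 4, q_0 = 4*0 + 1 = 1.
  i=1: a_1=3, p_1 = 3*4 + 1 = 13, q_1 = 3*1 + 0 = 3.
  i=2: a_2=1, p_2 = 1*13 + 4 = 17, q_2 = 1*3 + 1 = 4.
  i=3: a_3=7, p_3 = 7*17 + 13 = 132, q_3 = 7*4 + 3 = 31.
q_3 = 31 > 18, so the last convergent with denominator <= 18 is p_2/q_2 = 17/4.
The closest fraction with denominator <= 18 is either p_2/q_2 or the intermediate fraction (k*p_2 + p_1)/(k*q_2 + q_1) with the largest k >= 1 whose denominator stays <= 18; these approach x as k grows, and every other convergent or intermediate fraction in range is farther away.
Largest k: floor((18 - q_1)/q_2) = floor((18 - 3)/4) = 3.
That gives (3*17 + 13)/(3*4 + 3) = 64/15.
Compare the errors: |x - 17/4| = |281*4 - 17*66|/(66*4) = 2/264, and |x - 64/15| = |281*15 - 64*66|/(66*15) = 9/990.
Cross-multiplying, 2*990 = 1980 < 2376 = 9*264, so 2/264 is smaller: the convergent 17/4 is closer to x than 64/15.

17/4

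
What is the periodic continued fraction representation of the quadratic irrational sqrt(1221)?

Write x_i = (sqrt(1221) + m_i)/d_i with (m_0, d_0) = (0, 1). a_0 = floor(sqrt(1221)) = 34, since 34^2 = 1156 <= 1221 < 1225 = 35^2.
Iterate m_{i+1} = d_i*a_i - m_i, d_{i+1} = (1221 - m_{i+1}^2)/d_i, a_{i+1} = floor((a_0 + m_{i+1})/d_{i+1}):
  m_1 = 1*34 - 0 = 34, d_1 = (1221 - 34^2)/1 = 65/1 = 65, a_1 = floor((34 + 34)/65) = 1.
  m_2 = 65*1 - 34 = 31, d_2 = (1221 - 31^2)/65 = 260/65 = 4, a_2 = floor((34 + 31)/4) = 16.
  m_3 = 4*16 - 31 = 33, d_3 = (1221 - 33^2)/4 = 132/4 = 33, a_3 = floor((34 + 33)/33) = 2.
  m_4 = 33*2 - 33 = 33, d_4 = (1221 - 33^2)/33 = 132/33 = 4, a_4 = floor((34 + 33)/4) = 16.
  m_5 = 4*16 - 33 = 31, d_5 = (1221 - 31^2)/4 = 260/4 = 65, a_5 = floor((34 + 31)/65) = 1.
  m_6 = 65*1 - 31 = 34, d_6 = (1221 - 34^2)/65 = 65/65 = 1, a_6 = floor((34 + 34)/1) = 68.
  m_7 = 1*68 - 34 = 34, d_7 = (1221 - 34^2)/1 = 65/1 = 65: (m_7, d_7) = (m_1, d_1) = (34, 65), so from here the quotients repeat a_1, ..., a_6; the period length is 6.
Hence the expansion of sqrt(1221) is a_0 = 34 followed by the repeating block 1, 16, 2, 16, 1, 68 (period 6).

[34; (1, 16, 2, 16, 1, 68)]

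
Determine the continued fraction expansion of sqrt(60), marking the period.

[7; (1, 2, 1, 14)]

Write x_i = (sqrt(60) + m_i)/d_i with (m_0, d_0) = (0, 1). a_0 = floor(sqrt(60)) = 7, since 7^2 = 49 <= 60 < 64 = 8^2.
Iterate m_{i+1} = d_i*a_i - m_i, d_{i+1} = (60 - m_{i+1}^2)/d_i, a_{i+1} = floor((a_0 + m_{i+1})/d_{i+1}):
  m_1 = 1*7 - 0 = 7, d_1 = (60 - 7^2)/1 = 11/1 = 11, a_1 = floor((7 + 7)/11) = 1.
  m_2 = 11*1 - 7 = 4, d_2 = (60 - 4^2)/11 = 44/11 = 4, a_2 = floor((7 + 4)/4) = 2.
  m_3 = 4*2 - 4 = 4, d_3 = (60 - 4^2)/4 = 44/4 = 11, a_3 = floor((7 + 4)/11) = 1.
  m_4 = 11*1 - 4 = 7, d_4 = (60 - 7^2)/11 = 11/11 = 1, a_4 = floor((7 + 7)/1) = 14.
  m_5 = 1*14 - 7 = 7, d_5 = (60 - 7^2)/1 = 11/1 = 11: (m_5, d_5) = (m_1, d_1) = (7, 11), so from here the quotients repeat a_1, ..., a_4; the period length is 4.
Hence the expansion of sqrt(60) is a_0 = 7 followed by the repeating block 1, 2, 1, 14 (period 4).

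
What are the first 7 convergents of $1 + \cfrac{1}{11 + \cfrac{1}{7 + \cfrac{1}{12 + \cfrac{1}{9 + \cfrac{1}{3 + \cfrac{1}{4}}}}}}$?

Using the convergent recurrence p_i = a_i*p_{i-1} + p_{i-2}, q_i = a_i*q_{i-1} + q_{i-2} with p_{-2}=0, p_{-1}=1, q_{-2}=1, q_{-1}=0:
  i=0: a_0=1, p_0 = 1*1 + 0 = 1, q_0 = 1*0 + 1 = 1.
  i=1: a_1=11, p_1 = 11*1 + 1 = 12, q_1 = 11*1 + 0 = 11.
  i=2: a_2=7, p_2 = 7*12 + 1 = 85, q_2 = 7*11 + 1 = 78.
  i=3: a_3=12, p_3 = 12*85 + 12 = 1032, q_3 = 12*78 + 11 = 947.
  i=4: a_4=9, p_4 = 9*1032 + 85 = 9373, q_4 = 9*947 + 78 = 8601.
  i=5: a_5=3, p_5 = 3*9373 + 1032 = 29151, q_5 = 3*8601 + 947 = 26750.
  i=6: a_6=4, p_6 = 4*29151 + 9373 = 125977, q_6 = 4*26750 + 8601 = 115601.

1/1, 12/11, 85/78, 1032/947, 9373/8601, 29151/26750, 125977/115601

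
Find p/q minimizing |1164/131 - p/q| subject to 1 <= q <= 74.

311/35

Expand x = 1164/131 as a continued fraction with the Euclidean algorithm:
  1164 = 8*131 + 116, so a_0 = 8.
  131 = 1*116 + 15, so a_1 = 1.
  116 = 7*15 + 11, so a_2 = 7.
  15 = 1*11 + 4, so a_3 = 1.
  11 = 2*4 + 3, so a_4 = 2.
  4 = 1*3 + 1, so a_5 = 1.
  3 = 3*1 + 0, so a_6 = 3.
so x = [8; 1, 7, 1, 2, 1, 3].
Convergents (p_i = a_i*p_{i-1} + p_{i-2}, q_i = a_i*q_{i-1} + q_{i-2} with p_{-2}=0, p_{-1}=1, q_{-2}=1, q_{-1}=0), until the denominator exceeds 74:
  i=0: a_0=8, p_0 = 8*1 + 0 = 8, q_0 = 8*0 + 1 = 1.
  i=1: a_1=1, p_1 = 1*8 + 1 = 9, q_1 = 1*1 + 0 = 1.
  i=2: a_2=7, p_2 = 7*9 + 8 = 71, q_2 = 7*1 + 1 = 8.
  i=3: a_3=1, p_3 = 1*71 + 9 = 80, q_3 = 1*8 + 1 = 9.
  i=4: a_4=2, p_4 = 2*80 + 71 = 231, q_4 = 2*9 + 8 = 26.
  i=5: a_5=1, p_5 = 1*231 + 80 = 311, q_5 = 1*26 + 9 = 35.
  i=6: a_6=3, p_6 = 3*311 + 231 = 1164, q_6 = 3*35 + 26 = 131.
q_6 = 131 > 74, so the last convergent with denominator <= 74 is p_5/q_5 = 311/35.
The closest fraction with denominator <= 74 is either p_5/q_5 or the intermediate fraction (k*p_5 + p_4)/(k*q_5 + q_4) with the largest k >= 1 whose denominator stays <= 74; these approach x as k grows, and every other convergent or intermediate fraction in range is farther away.
Largest k: floor((74 - q_4)/q_5) = floor((74 - 26)/35) = 1.
That gives (1*311 + 231)/(1*35 + 26) = 542/61.
Compare the errors: |x - 311/35| = |1164*35 - 311*131|/(131*35) = 1/4585, and |x - 542/61| = |1164*61 - 542*131|/(131*61) = 2/7991.
Cross-multiplying, 1*7991 = 7991 < 9170 = 2*4585, so 1/4585 is smaller: the convergent 311/35 is closer to x than 542/61.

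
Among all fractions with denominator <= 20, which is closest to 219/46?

Expand x = 219/46 as a continued fraction with the Euclidean algorithm:
  219 = 4*46 + 35, so a_0 = 4.
  46 = 1*35 + 11, so a_1 = 1.
  35 = 3*11 + 2, so a_2 = 3.
  11 = 5*2 + 1, so a_3 = 5.
  2 = 2*1 + 0, so a_4 = 2.
so x = [4; 1, 3, 5, 2].
Convergents (p_i = a_i*p_{i-1} + p_{i-2}, q_i = a_i*q_{i-1} + q_{i-2} with p_{-2}=0, p_{-1}=1, q_{-2}=1, q_{-1}=0), until the denominator exceeds 20:
  i=0: a_0=4, p_0 = 4*1 + 0 = 4, q_0 = 4*0 + 1 = 1.
  i=1: a_1=1, p_1 = 1*4 + 1 = 5, q_1 = 1*1 + 0 = 1.
  i=2: a_2=3, p_2 = 3*5 + 4 = 19, q_2 = 3*1 + 1 = 4.
  i=3: a_3=5, p_3 = 5*19 + 5 = 100, q_3 = 5*4 + 1 = 21.
q_3 = 21 > 20, so the last convergent with denominator <= 20 is p_2/q_2 = 19/4.
The closest fraction with denominator <= 20 is either p_2/q_2 or the intermediate fraction (k*p_2 + p_1)/(k*q_2 + q_1) with the largest k >= 1 whose denominator stays <= 20; these approach x as k grows, and every other convergent or intermediate fraction in range is farther away.
Largest k: floor((20 - q_1)/q_2) = floor((20 - 1)/4) = 4.
That gives (4*19 + 5)/(4*4 + 1) = 81/17.
Compare the errors: |x - 19/4| = |219*4 - 19*46|/(46*4) = 2/184, and |x - 81/17| = |219*17 - 81*46|/(46*17) = 3/782.
Cross-multiplying, 3*184 = 552 < 1564 = 2*782, so 3/782 is smaller: the intermediate fraction 81/17 is closer to x than 19/4.

81/17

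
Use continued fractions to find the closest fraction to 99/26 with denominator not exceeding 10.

Expand x = 99/26 as a continued fraction with the Euclidean algorithm:
  99 = 3*26 + 21, so a_0 = 3.
  26 = 1*21 + 5, so a_1 = 1.
  21 = 4*5 + 1, so a_2 = 4.
  5 = 5*1 + 0, so a_3 = 5.
so x = [3; 1, 4, 5].
Convergents (p_i = a_i*p_{i-1} + p_{i-2}, q_i = a_i*q_{i-1} + q_{i-2} with p_{-2}=0, p_{-1}=1, q_{-2}=1, q_{-1}=0), until the denominator exceeds 10:
  i=0: a_0=3, p_0 = 3*1 + 0 = 3, q_0 = 3*0 + 1 = 1.
  i=1: a_1=1, p_1 = 1*3 + 1 = 4, q_1 = 1*1 + 0 = 1.
  i=2: a_2=4, p_2 = 4*4 + 3 = 19, q_2 = 4*1 + 1 = 5.
  i=3: a_3=5, p_3 = 5*19 + 4 = 99, q_3 = 5*5 + 1 = 26.
q_3 = 26 > 10, so the last convergent with denominator <= 10 is p_2/q_2 = 19/5.
The closest fraction with denominator <= 10 is either p_2/q_2 or the intermediate fraction (k*p_2 + p_1)/(k*q_2 + q_1) with the largest k >= 1 whose denominator stays <= 10; these approach x as k grows, and every other convergent or intermediate fraction in range is farther away.
Largest k: floor((10 - q_1)/q_2) = floor((10 - 1)/5) = 1.
That gives (1*19 + 4)/(1*5 + 1) = 23/6.
Compare the errors: |x - 19/5| = |99*5 - 19*26|/(26*5) = 1/130, and |x - 23/6| = |99*6 - 23*26|/(26*6) = 4/156.
Cross-multiplying, 1*156 = 156 < 520 = 4*130, so 1/130 is smaller: the convergent 19/5 is closer to x than 23/6.

19/5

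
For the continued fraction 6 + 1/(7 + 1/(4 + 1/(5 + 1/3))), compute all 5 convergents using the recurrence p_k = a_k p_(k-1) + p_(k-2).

Using the convergent recurrence p_i = a_i*p_{i-1} + p_{i-2}, q_i = a_i*q_{i-1} + q_{i-2} with p_{-2}=0, p_{-1}=1, q_{-2}=1, q_{-1}=0:
  i=0: a_0=6, p_0 = 6*1 + 0 = 6, q_0 = 6*0 + 1 = 1.
  i=1: a_1=7, p_1 = 7*6 + 1 = 43, q_1 = 7*1 + 0 = 7.
  i=2: a_2=4, p_2 = 4*43 + 6 = 178, q_2 = 4*7 + 1 = 29.
  i=3: a_3=5, p_3 = 5*178 + 43 = 933, q_3 = 5*29 + 7 = 152.
  i=4: a_4=3, p_4 = 3*933 + 178 = 2977, q_4 = 3*152 + 29 = 485.

6/1, 43/7, 178/29, 933/152, 2977/485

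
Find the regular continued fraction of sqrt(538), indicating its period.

[23; (5, 7, 1, 1, 7, 5, 46)]

Write x_i = (sqrt(538) + m_i)/d_i with (m_0, d_0) = (0, 1). a_0 = floor(sqrt(538)) = 23, since 23^2 = 529 <= 538 < 576 = 24^2.
Iterate m_{i+1} = d_i*a_i - m_i, d_{i+1} = (538 - m_{i+1}^2)/d_i, a_{i+1} = floor((a_0 + m_{i+1})/d_{i+1}):
  m_1 = 1*23 - 0 = 23, d_1 = (538 - 23^2)/1 = 9/1 = 9, a_1 = floor((23 + 23)/9) = 5.
  m_2 = 9*5 - 23 = 22, d_2 = (538 - 22^2)/9 = 54/9 = 6, a_2 = floor((23 + 22)/6) = 7.
  m_3 = 6*7 - 22 = 20, d_3 = (538 - 20^2)/6 = 138/6 = 23, a_3 = floor((23 + 20)/23) = 1.
  m_4 = 23*1 - 20 = 3, d_4 = (538 - 3^2)/23 = 529/23 = 23, a_4 = floor((23 + 3)/23) = 1.
  m_5 = 23*1 - 3 = 20, d_5 = (538 - 20^2)/23 = 138/23 = 6, a_5 = floor((23 + 20)/6) = 7.
  m_6 = 6*7 - 20 = 22, d_6 = (538 - 22^2)/6 = 54/6 = 9, a_6 = floor((23 + 22)/9) = 5.
  m_7 = 9*5 - 22 = 23, d_7 = (538 - 23^2)/9 = 9/9 = 1, a_7 = floor((23 + 23)/1) = 46.
  m_8 = 1*46 - 23 = 23, d_8 = (538 - 23^2)/1 = 9/1 = 9: (m_8, d_8) = (m_1, d_1) = (23, 9), so from here the quotients repeat a_1, ..., a_7; the period length is 7.
Hence the expansion of sqrt(538) is a_0 = 23 followed by the repeating block 5, 7, 1, 1, 7, 5, 46 (period 7).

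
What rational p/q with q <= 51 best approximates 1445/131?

Expand x = 1445/131 as a continued fraction with the Euclidean algorithm:
  1445 = 11*131 + 4, so a_0 = 11.
  131 = 32*4 + 3, so a_1 = 32.
  4 = 1*3 + 1, so a_2 = 1.
  3 = 3*1 + 0, so a_3 = 3.
so x = [11; 32, 1, 3].
Convergents (p_i = a_i*p_{i-1} + p_{i-2}, q_i = a_i*q_{i-1} + q_{i-2} with p_{-2}=0, p_{-1}=1, q_{-2}=1, q_{-1}=0), until the denominator exceeds 51:
  i=0: a_0=11, p_0 = 11*1 + 0 = 11, q_0 = 11*0 + 1 = 1.
  i=1: a_1=32, p_1 = 32*11 + 1 = 353, q_1 = 32*1 + 0 = 32.
  i=2: a_2=1, p_2 = 1*353 + 11 = 364, q_2 = 1*32 + 1 = 33.
  i=3: a_3=3, p_3 = 3*364 + 353 = 1445, q_3 = 3*33 + 32 = 131.
q_3 = 131 > 51, so the last convergent with denominator <= 51 is p_2/q_2 = 364/33.
The closest fraction with denominator <= 51 is either p_2/q_2 or the intermediate fraction (k*p_2 + p_1)/(k*q_2 + q_1) with the largest k >= 1 whose denominator stays <= 51; these approach x as k grows, and every other convergent or intermediate fraction in range is farther away.
Largest k: floor((51 - q_1)/q_2) = floor((51 - 32)/33) = 0.
Since k = 0, no intermediate fraction beyond p_2/q_2 has denominator <= 51, so the convergent 364/33 is the closest (its error is |1445*33 - 364*131|/(131*33) = 1/4323).

364/33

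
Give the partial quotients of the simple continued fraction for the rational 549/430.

[1; 3, 1, 1, 1, 1, 2, 2, 1, 2]

Run the Euclidean algorithm on 549 and 430; the successive quotients are the partial quotients a_0, a_1, ... (each step inverts the fractional part left over by the previous one):
  549 = 1*430 + 119, so a_0 = 1.
  430 = 3*119 + 73, so a_1 = 3.
  119 = 1*73 + 46, so a_2 = 1.
  73 = 1*46 + 27, so a_3 = 1.
  46 = 1*27 + 19, so a_4 = 1.
  27 = 1*19 + 8, so a_5 = 1.
  19 = 2*8 + 3, so a_6 = 2.
  8 = 2*3 + 2, so a_7 = 2.
  3 = 1*2 + 1, so a_8 = 1.
  2 = 2*1 + 0, so a_9 = 2.
The remainder reaches 0 after 10 divisions, so the expansion has 10 partial quotients, read off in order.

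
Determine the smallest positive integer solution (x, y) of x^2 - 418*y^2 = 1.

First expand sqrt(418) as a continued fraction. With x_i = (sqrt(418) + m_i)/d_i and (m_0, d_0) = (0, 1): a_0 = floor(sqrt(418)) = 20, since 20^2 = 400 <= 418 < 441 = 21^2.
Iterate m_{i+1} = d_i*a_i - m_i, d_{i+1} = (418 - m_{i+1}^2)/d_i, a_{i+1} = floor((a_0 + m_{i+1})/d_{i+1}):
  m_1 = 1*20 - 0 = 20, d_1 = (418 - 20^2)/1 = 18/1 = 18, a_1 = floor((20 + 20)/18) = 2.
  m_2 = 18*2 - 20 = 16, d_2 = (418 - 16^2)/18 = 162/18 = 9, a_2 = floor((20 + 16)/9) = 4.
  m_3 = 9*4 - 16 = 20, d_3 = (418 - 20^2)/9 = 18/9 = 2, a_3 = floor((20 + 20)/2) = 20.
  m_4 = 2*20 - 20 = 20, d_4 = (418 - 20^2)/2 = 18/2 = 9, a_4 = floor((20 + 20)/9) = 4.
  m_5 = 9*4 - 20 = 16, d_5 = (418 - 16^2)/9 = 162/9 = 18, a_5 = floor((20 + 16)/18) = 2.
  m_6 = 18*2 - 16 = 20, d_6 = (418 - 20^2)/18 = 18/18 = 1, a_6 = floor((20 + 20)/1) = 40.
  m_7 = 1*40 - 20 = 20, d_7 = (418 - 20^2)/1 = 18/1 = 18: (m_7, d_7) = (m_1, d_1) = (20, 18), so from here the quotients repeat a_1, ..., a_6; the period length is 6.
So sqrt(418) = [20; (2, 4, 20, 4, 2, 40)] with period length k = 6.
k is even, so the fundamental solution of x^2 - 418y^2 = 1 is (p_{k-1}, q_{k-1}) = (p_5, q_5); compute convergents through index 5.
Convergents (p_i = a_i*p_{i-1} + p_{i-2}, q_i = a_i*q_{i-1} + q_{i-2} with p_{-2}=0, p_{-1}=1, q_{-2}=1, q_{-1}=0):
  i=0: a_0=20, p_0 = 20*1 + 0 = 20, q_0 = 20*0 + 1 = 1.
  i=1: a_1=2, p_1 = 2*20 + 1 = 41, q_1 = 2*1 + 0 = 2.
  i=2: a_2=4, p_2 = 4*41 + 20 = 184, q_2 = 4*2 + 1 = 9.
  i=3: a_3=20, p_3 = 20*184 + 41 = 3721, q_3 = 20*9 + 2 = 182.
  i=4: a_4=4, p_4 = 4*3721 + 184 = 15068, q_4 = 4*182 + 9 = 737.
  i=5: a_5=2, p_5 = 2*15068 + 3721 = 33857, q_5 = 2*737 + 182 = 1656.
Check: 33857^2 - 418*1656^2 = 1146296449 - 1146296448 = 1, so (x, y) = (33857, 1656) solves the equation, and by the theorem it is the least positive solution.

(x, y) = (33857, 1656)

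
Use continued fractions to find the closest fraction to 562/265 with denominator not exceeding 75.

123/58

Expand x = 562/265 as a continued fraction with the Euclidean algorithm:
  562 = 2*265 + 32, so a_0 = 2.
  265 = 8*32 + 9, so a_1 = 8.
  32 = 3*9 + 5, so a_2 = 3.
  9 = 1*5 + 4, so a_3 = 1.
  5 = 1*4 + 1, so a_4 = 1.
  4 = 4*1 + 0, so a_5 = 4.
so x = [2; 8, 3, 1, 1, 4].
Convergents (p_i = a_i*p_{i-1} + p_{i-2}, q_i = a_i*q_{i-1} + q_{i-2} with p_{-2}=0, p_{-1}=1, q_{-2}=1, q_{-1}=0), until the denominator exceeds 75:
  i=0: a_0=2, p_0 = 2*1 + 0 = 2, q_0 = 2*0 + 1 = 1.
  i=1: a_1=8, p_1 = 8*2 + 1 = 17, q_1 = 8*1 + 0 = 8.
  i=2: a_2=3, p_2 = 3*17 + 2 = 53, q_2 = 3*8 + 1 = 25.
  i=3: a_3=1, p_3 = 1*53 + 17 = 70, q_3 = 1*25 + 8 = 33.
  i=4: a_4=1, p_4 = 1*70 + 53 = 123, q_4 = 1*33 + 25 = 58.
  i=5: a_5=4, p_5 = 4*123 + 70 = 562, q_5 = 4*58 + 33 = 265.
q_5 = 265 > 75, so the last convergent with denominator <= 75 is p_4/q_4 = 123/58.
The closest fraction with denominator <= 75 is either p_4/q_4 or the intermediate fraction (k*p_4 + p_3)/(k*q_4 + q_3) with the largest k >= 1 whose denominator stays <= 75; these approach x as k grows, and every other convergent or intermediate fraction in range is farther away.
Largest k: floor((75 - q_3)/q_4) = floor((75 - 33)/58) = 0.
Since k = 0, no intermediate fraction beyond p_4/q_4 has denominator <= 75, so the convergent 123/58 is the closest (its error is |562*58 - 123*265|/(265*58) = 1/15370).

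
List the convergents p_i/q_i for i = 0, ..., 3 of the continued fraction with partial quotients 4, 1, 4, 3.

Using the convergent recurrence p_i = a_i*p_{i-1} + p_{i-2}, q_i = a_i*q_{i-1} + q_{i-2} with p_{-2}=0, p_{-1}=1, q_{-2}=1, q_{-1}=0:
  i=0: a_0=4, p_0 = 4*1 + 0 = 4, q_0 = 4*0 + 1 = 1.
  i=1: a_1=1, p_1 = 1*4 + 1 = 5, q_1 = 1*1 + 0 = 1.
  i=2: a_2=4, p_2 = 4*5 + 4 = 24, q_2 = 4*1 + 1 = 5.
  i=3: a_3=3, p_3 = 3*24 + 5 = 77, q_3 = 3*5 + 1 = 16.

4/1, 5/1, 24/5, 77/16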